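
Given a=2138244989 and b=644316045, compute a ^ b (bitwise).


2138244989 ^ 644316045 = 1494514928

1494514928


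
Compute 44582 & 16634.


0b1010111000100110 & 0b100000011111010 = 0b100010 = 34

34


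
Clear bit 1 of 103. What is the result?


103 & ~(1 << 1) = 101

101


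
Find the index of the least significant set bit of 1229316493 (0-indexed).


0b1001001010001011110000110001101. Lowest set bit at position 0

0


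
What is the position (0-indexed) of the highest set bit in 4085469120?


0b11110011100000110100111111000000. Highest set bit at position 31

31


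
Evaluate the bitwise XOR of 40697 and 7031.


0b1001111011111001 ^ 0b1101101110111 = 0b1000010110001110 = 34190

34190


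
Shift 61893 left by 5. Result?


0b1111000111000101 << 5 = 0b111100011100010100000 = 1980576

1980576


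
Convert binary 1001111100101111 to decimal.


1001111100101111 in decimal = 40751

40751


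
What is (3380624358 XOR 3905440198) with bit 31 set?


Step 1: 3380624358 ^ 3905440198 = 558395936
Step 2: 558395936 | (1 << 31) = 558395936 | 2147483648 = 2705879584

2705879584


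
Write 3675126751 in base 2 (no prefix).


3675126751 = 11011011000011011111101111011111 in binary

11011011000011011111101111011111


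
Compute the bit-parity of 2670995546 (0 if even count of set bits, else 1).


0b10011111001101000010100001011010 has 15 ones => parity 1

1


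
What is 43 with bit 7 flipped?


43 ^ (1 << 7) = 43 ^ 128 = 171

171


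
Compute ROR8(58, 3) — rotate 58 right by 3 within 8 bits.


Rotate 0b111010 right by 3 (8-bit) = 0b1000111 = 71

71


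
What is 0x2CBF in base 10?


2CBF hex = 11455 decimal

11455


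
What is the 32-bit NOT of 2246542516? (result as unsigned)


~0b10000101111001111000010010110100 = 0b1111010000110000111101101001011 = 2048424779 (32-bit unsigned)

2048424779


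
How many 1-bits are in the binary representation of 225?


0b11100001 has 4 set bits

4


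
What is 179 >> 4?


0b10110011 >> 4 = 0b1011 = 11

11


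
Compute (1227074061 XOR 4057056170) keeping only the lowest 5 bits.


Step 1: 1227074061 ^ 4057056170 = 3102894503
Step 2: 3102894503 & 31 = 7

7


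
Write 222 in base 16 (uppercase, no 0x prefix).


222 = DE hex

DE


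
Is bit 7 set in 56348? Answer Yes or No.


0b1101110000011100, bit 7 = 0. No

No


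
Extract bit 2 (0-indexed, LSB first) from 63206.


0b1111011011100110, position 2 = 1

1


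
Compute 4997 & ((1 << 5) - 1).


4997 & 31 = 5

5


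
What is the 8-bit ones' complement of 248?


248 ^ 255 = 7

7


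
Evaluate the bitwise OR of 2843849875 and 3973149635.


0b10101001100000011011010010010011 | 0b11101100110100010111001111000011 = 0b11101101110100011111011111010011 = 3989960659

3989960659


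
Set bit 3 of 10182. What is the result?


10182 | (1 << 3) = 10182 | 8 = 10190

10190


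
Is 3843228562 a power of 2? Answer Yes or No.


0b11100101000100110000001110010010. Multiple bits set => No

No


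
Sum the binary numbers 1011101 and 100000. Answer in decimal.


1011101 + 100000 = 1111101 = 125

125


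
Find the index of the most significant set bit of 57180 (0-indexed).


0b1101111101011100. Highest set bit at position 15

15


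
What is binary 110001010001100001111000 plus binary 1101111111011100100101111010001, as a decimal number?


110001010001100001111000 + 1101111111011100100101111010001 = 1110000101100110110010001001001 = 1890804809

1890804809


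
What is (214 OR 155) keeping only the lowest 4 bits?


Step 1: 214 | 155 = 223
Step 2: 223 & 15 = 15

15


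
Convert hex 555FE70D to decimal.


555FE70D hex = 1432348429 decimal

1432348429


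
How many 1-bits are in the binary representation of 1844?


0b11100110100 has 6 set bits

6


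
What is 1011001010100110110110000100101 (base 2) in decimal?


1011001010100110110110000100101 in decimal = 1498639397

1498639397


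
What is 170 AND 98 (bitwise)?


0b10101010 & 0b1100010 = 0b100010 = 34

34


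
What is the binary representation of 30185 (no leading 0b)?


30185 = 111010111101001 in binary

111010111101001


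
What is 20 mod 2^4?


20 & 15 = 4

4


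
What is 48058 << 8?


0b1011101110111010 << 8 = 0b101110111011101000000000 = 12302848

12302848


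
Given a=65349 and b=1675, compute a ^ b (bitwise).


65349 ^ 1675 = 63950

63950


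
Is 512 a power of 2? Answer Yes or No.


0b1000000000. Only one bit set => Yes

Yes


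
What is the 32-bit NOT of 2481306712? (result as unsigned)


~0b10010011111001011011110001011000 = 0b1101100000110100100001110100111 = 1813660583 (32-bit unsigned)

1813660583


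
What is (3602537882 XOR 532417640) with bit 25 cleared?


Step 1: 3602537882 ^ 532417640 = 3372634610
Step 2: 3372634610 & ~(1 << 25) = 3372634610

3372634610


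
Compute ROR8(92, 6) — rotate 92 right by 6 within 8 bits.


Rotate 0b1011100 right by 6 (8-bit) = 0b1110001 = 113

113


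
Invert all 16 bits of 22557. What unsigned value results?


22557 ^ 65535 = 42978

42978


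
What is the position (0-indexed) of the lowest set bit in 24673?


0b110000001100001. Lowest set bit at position 0

0


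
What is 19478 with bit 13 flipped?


19478 ^ (1 << 13) = 19478 ^ 8192 = 27670

27670


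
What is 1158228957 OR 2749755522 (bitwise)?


0b1000101000010010010101111011101 | 0b10100011111001011111000010000010 = 0b11100111111011011111101111011111 = 3891133407

3891133407


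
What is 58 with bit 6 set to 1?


58 | (1 << 6) = 58 | 64 = 122

122


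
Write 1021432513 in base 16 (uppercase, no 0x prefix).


1021432513 = 3CE1D2C1 hex

3CE1D2C1


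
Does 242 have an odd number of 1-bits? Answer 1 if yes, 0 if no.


0b11110010 has 5 ones => parity 1

1


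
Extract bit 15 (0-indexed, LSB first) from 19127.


0b100101010110111, position 15 = 0

0


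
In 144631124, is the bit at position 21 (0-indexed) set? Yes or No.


0b1000100111101110010101010100, bit 21 = 0. No

No


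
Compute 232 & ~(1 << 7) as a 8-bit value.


232 & ~(1 << 7) = 104

104


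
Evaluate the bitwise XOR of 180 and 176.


0b10110100 ^ 0b10110000 = 0b100 = 4

4


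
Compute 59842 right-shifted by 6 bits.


0b1110100111000010 >> 6 = 0b1110100111 = 935

935


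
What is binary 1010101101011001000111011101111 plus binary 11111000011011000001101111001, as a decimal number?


1010101101011001000111011101111 + 11111000011011000001101111001 = 1110100101110100001001001101000 = 1958351464

1958351464


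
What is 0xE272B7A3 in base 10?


E272B7A3 hex = 3799168931 decimal

3799168931


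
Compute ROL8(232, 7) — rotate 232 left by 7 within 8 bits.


Rotate 0b11101000 left by 7 (8-bit) = 0b1110100 = 116

116


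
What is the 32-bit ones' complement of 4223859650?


4223859650 ^ 4294967295 = 71107645

71107645


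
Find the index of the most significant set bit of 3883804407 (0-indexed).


0b11100111011111100010011011110111. Highest set bit at position 31

31


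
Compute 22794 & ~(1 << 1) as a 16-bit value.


22794 & ~(1 << 1) = 22792

22792


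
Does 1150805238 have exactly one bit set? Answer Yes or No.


0b1000100100101111110010011110110. Multiple bits set => No

No


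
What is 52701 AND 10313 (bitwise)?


0b1100110111011101 & 0b10100001001001 = 0b100001001001 = 2121

2121


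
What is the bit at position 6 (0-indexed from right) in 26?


0b11010, position 6 = 0

0


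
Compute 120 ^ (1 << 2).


120 ^ (1 << 2) = 120 ^ 4 = 124

124


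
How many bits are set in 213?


0b11010101 has 5 set bits

5


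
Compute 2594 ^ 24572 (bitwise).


0b101000100010 ^ 0b101111111111100 = 0b101010111011110 = 21982

21982


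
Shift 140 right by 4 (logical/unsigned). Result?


0b10001100 >> 4 = 0b1000 = 8

8


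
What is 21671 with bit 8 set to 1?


21671 | (1 << 8) = 21671 | 256 = 21927

21927


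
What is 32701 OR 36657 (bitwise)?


0b111111110111101 | 0b1000111100110001 = 0b1111111110111101 = 65469

65469


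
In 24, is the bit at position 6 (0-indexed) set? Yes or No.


0b11000, bit 6 = 0. No

No


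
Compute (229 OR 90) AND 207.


Step 1: 229 | 90 = 255
Step 2: 255 & 207 = 207

207


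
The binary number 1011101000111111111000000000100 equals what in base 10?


1011101000111111111000000000100 in decimal = 1562374148

1562374148


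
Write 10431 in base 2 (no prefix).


10431 = 10100010111111 in binary

10100010111111


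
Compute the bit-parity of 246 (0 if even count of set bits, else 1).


0b11110110 has 6 ones => parity 0

0


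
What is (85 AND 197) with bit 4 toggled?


Step 1: 85 & 197 = 69
Step 2: 69 ^ (1 << 4) = 69 ^ 16 = 85

85


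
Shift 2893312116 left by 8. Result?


0b10101100011101000111000001110100 << 8 = 0b1010110001110100011100000111010000000000 = 740687901696

740687901696


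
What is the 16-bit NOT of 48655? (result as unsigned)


~0b1011111000001111 = 0b100000111110000 = 16880 (16-bit unsigned)

16880


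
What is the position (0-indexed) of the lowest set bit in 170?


0b10101010. Lowest set bit at position 1

1


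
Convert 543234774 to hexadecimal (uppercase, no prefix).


543234774 = 20611AD6 hex

20611AD6


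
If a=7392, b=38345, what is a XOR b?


7392 ^ 38345 = 35113

35113


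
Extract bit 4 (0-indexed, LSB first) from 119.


0b1110111, position 4 = 1

1


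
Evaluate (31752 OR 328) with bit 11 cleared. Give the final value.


Step 1: 31752 | 328 = 32072
Step 2: 32072 & ~(1 << 11) = 30024

30024


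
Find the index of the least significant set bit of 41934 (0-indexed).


0b1010001111001110. Lowest set bit at position 1

1


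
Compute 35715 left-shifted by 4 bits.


0b1000101110000011 << 4 = 0b10001011100000110000 = 571440

571440


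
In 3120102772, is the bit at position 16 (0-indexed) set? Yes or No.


0b10111001111110001111110101110100, bit 16 = 0. No

No


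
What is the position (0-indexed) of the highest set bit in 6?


0b110. Highest set bit at position 2

2


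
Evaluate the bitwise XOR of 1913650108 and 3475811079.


0b1110010000011111111101110111100 ^ 0b11001111001011001010101100000111 = 0b10111101001000110101000010111011 = 3173208251

3173208251


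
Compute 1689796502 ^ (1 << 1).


1689796502 ^ (1 << 1) = 1689796502 ^ 2 = 1689796500

1689796500


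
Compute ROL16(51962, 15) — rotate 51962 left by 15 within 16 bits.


Rotate 0b1100101011111010 left by 15 (16-bit) = 0b110010101111101 = 25981

25981


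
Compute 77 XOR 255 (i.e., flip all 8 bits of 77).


77 ^ 255 = 178

178


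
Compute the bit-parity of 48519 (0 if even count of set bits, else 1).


0b1011110110000111 has 10 ones => parity 0

0


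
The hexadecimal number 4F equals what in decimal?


4F hex = 79 decimal

79


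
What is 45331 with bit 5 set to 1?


45331 | (1 << 5) = 45331 | 32 = 45363

45363


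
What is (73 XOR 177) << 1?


Step 1: 73 ^ 177 = 248
Step 2: 248 << 1 = 496

496


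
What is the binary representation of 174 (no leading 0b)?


174 = 10101110 in binary

10101110


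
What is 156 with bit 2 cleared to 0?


156 & ~(1 << 2) = 152

152


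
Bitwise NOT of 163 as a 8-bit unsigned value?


~0b10100011 = 0b1011100 = 92 (8-bit unsigned)

92


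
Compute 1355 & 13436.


0b10101001011 & 0b11010001111100 = 0b10001001000 = 1096

1096


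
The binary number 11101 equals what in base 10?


11101 in decimal = 29

29


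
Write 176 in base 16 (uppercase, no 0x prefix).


176 = B0 hex

B0


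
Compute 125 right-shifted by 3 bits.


0b1111101 >> 3 = 0b1111 = 15

15


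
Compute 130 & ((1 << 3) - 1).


130 & 7 = 2

2


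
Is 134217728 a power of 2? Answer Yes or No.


0b1000000000000000000000000000. Only one bit set => Yes

Yes


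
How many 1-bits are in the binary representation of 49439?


0b1100000100011111 has 8 set bits

8


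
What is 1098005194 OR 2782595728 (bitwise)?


0b1000001011100100011101011001010 | 0b10100101110110110000101010010000 = 0b11100101111110110011101011011010 = 3858447066

3858447066


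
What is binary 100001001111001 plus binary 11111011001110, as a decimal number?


100001001111001 + 11111011001110 = 1000000101000111 = 33095

33095


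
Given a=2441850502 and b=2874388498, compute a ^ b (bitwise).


2441850502 ^ 2874388498 = 987242132

987242132


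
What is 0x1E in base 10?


1E hex = 30 decimal

30


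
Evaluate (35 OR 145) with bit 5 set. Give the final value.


Step 1: 35 | 145 = 179
Step 2: 179 | (1 << 5) = 179 | 32 = 179

179


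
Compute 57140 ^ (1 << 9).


57140 ^ (1 << 9) = 57140 ^ 512 = 56628

56628


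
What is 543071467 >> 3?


0b100000010111101001110011101011 >> 3 = 0b100000010111101001110011101 = 67883933

67883933


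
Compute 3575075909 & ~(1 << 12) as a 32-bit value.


3575075909 & ~(1 << 12) = 3575071813

3575071813


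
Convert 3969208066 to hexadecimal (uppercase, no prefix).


3969208066 = EC954F02 hex

EC954F02


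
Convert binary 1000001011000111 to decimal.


1000001011000111 in decimal = 33479

33479


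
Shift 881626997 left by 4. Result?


0b110100100011001000111101110101 << 4 = 0b1101001000110010001111011101010000 = 14106031952

14106031952


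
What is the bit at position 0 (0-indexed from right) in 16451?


0b100000001000011, position 0 = 1

1


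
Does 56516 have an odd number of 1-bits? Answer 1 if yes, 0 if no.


0b1101110011000100 has 8 ones => parity 0

0


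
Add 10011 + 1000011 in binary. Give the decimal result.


10011 + 1000011 = 1010110 = 86

86


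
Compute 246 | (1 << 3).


246 | (1 << 3) = 246 | 8 = 254

254


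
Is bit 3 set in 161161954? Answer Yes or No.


0b1001100110110010001011100010, bit 3 = 0. No

No


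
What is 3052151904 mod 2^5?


3052151904 & 31 = 0

0


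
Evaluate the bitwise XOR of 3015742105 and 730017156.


0b10110011110000001001001010011001 ^ 0b101011100000110010110110000100 = 0b10011000010000111011111100011101 = 2554576669

2554576669


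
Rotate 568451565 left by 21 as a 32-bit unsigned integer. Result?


Rotate 0b100001111000011110000111101101 left by 21 (32-bit) = 0b111101101001000011110000111100 = 1034173500

1034173500


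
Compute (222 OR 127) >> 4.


Step 1: 222 | 127 = 255
Step 2: 255 >> 4 = 15

15


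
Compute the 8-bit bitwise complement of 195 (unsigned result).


~0b11000011 = 0b111100 = 60 (8-bit unsigned)

60


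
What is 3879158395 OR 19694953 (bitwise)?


0b11100111001101110100001001111011 | 0b1001011001000010101101001 = 0b11100111001111111100011101111011 = 3879716731

3879716731


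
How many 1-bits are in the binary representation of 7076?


0b1101110100100 has 7 set bits

7


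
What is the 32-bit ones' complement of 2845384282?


2845384282 ^ 4294967295 = 1449583013

1449583013


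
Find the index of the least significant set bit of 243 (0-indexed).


0b11110011. Lowest set bit at position 0

0


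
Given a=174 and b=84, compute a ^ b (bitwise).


174 ^ 84 = 250

250


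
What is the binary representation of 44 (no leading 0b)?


44 = 101100 in binary

101100


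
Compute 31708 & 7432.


0b111101111011100 & 0b1110100001000 = 0b1100100001000 = 6408

6408


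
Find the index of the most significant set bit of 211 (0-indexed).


0b11010011. Highest set bit at position 7

7


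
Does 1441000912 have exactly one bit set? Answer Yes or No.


0b1010101111000111110110111010000. Multiple bits set => No

No


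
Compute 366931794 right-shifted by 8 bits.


0b10101110111101110111101010010 >> 8 = 0b101011101111011101111 = 1433327

1433327


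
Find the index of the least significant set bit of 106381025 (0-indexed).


0b110010101110011111011100001. Lowest set bit at position 0

0


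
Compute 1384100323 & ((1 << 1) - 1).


1384100323 & 1 = 1

1


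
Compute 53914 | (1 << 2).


53914 | (1 << 2) = 53914 | 4 = 53918

53918


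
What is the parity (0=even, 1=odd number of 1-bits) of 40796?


0b1001111101011100 has 10 ones => parity 0

0


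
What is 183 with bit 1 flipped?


183 ^ (1 << 1) = 183 ^ 2 = 181

181


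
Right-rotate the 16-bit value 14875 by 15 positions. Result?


Rotate 0b11101000011011 right by 15 (16-bit) = 0b111010000110110 = 29750

29750


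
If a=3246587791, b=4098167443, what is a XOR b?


3246587791 ^ 4098167443 = 902294812

902294812


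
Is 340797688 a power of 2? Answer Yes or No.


0b10100010100000010100011111000. Multiple bits set => No

No


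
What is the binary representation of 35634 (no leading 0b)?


35634 = 1000101100110010 in binary

1000101100110010


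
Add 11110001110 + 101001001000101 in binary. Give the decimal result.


11110001110 + 101001001000101 = 101100111010011 = 22995

22995


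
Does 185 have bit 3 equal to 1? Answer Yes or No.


0b10111001, bit 3 = 1. Yes

Yes


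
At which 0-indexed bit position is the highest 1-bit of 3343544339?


0b11000111010010100111000000010011. Highest set bit at position 31

31


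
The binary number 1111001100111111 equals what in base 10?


1111001100111111 in decimal = 62271

62271


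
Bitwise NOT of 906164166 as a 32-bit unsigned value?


~0b110110000000101111011111000110 = 0b11001001111111010000100000111001 = 3388803129 (32-bit unsigned)

3388803129


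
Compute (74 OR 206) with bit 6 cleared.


Step 1: 74 | 206 = 206
Step 2: 206 & ~(1 << 6) = 142

142


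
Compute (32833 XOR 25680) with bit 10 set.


Step 1: 32833 ^ 25680 = 58385
Step 2: 58385 | (1 << 10) = 58385 | 1024 = 58385

58385


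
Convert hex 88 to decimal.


88 hex = 136 decimal

136


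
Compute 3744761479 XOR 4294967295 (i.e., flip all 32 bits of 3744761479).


3744761479 ^ 4294967295 = 550205816

550205816


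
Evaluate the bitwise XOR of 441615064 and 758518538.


0b11010010100101000001011011000 ^ 0b101101001101100001001100001010 = 0b110111011001001001000111010010 = 929337810

929337810


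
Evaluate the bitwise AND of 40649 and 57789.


0b1001111011001001 & 0b1110000110111101 = 0b1000000010001001 = 32905

32905


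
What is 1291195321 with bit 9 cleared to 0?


1291195321 & ~(1 << 9) = 1291194809

1291194809


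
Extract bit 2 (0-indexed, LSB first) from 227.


0b11100011, position 2 = 0

0


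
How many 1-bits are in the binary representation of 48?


0b110000 has 2 set bits

2


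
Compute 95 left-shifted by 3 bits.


0b1011111 << 3 = 0b1011111000 = 760

760


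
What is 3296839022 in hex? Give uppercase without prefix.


3296839022 = C481C56E hex

C481C56E


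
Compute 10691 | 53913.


0b10100111000011 | 0b1101001010011001 = 0b1111101111011011 = 64475

64475


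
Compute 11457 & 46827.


0b10110011000001 & 0b1011011011101011 = 0b10010011000001 = 9409

9409


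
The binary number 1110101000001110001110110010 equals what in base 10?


1110101000001110001110110010 in decimal = 245425074

245425074


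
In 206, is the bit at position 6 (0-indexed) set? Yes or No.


0b11001110, bit 6 = 1. Yes

Yes


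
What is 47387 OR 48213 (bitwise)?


0b1011100100011011 | 0b1011110001010101 = 0b1011110101011111 = 48479

48479


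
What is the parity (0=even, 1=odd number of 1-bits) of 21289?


0b101001100101001 has 7 ones => parity 1

1


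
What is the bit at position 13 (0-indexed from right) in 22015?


0b101010111111111, position 13 = 0

0


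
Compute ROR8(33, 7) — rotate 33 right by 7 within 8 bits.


Rotate 0b100001 right by 7 (8-bit) = 0b1000010 = 66

66


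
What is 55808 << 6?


0b1101101000000000 << 6 = 0b1101101000000000000000 = 3571712

3571712


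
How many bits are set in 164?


0b10100100 has 3 set bits

3


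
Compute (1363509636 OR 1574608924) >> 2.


Step 1: 1363509636 | 1574608924 = 1574936988
Step 2: 1574936988 >> 2 = 393734247

393734247


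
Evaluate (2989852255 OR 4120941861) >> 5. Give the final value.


Step 1: 2989852255 | 4120941861 = 4155873151
Step 2: 4155873151 >> 5 = 129871035

129871035


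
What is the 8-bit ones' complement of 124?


124 ^ 255 = 131

131


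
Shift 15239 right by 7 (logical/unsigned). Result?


0b11101110000111 >> 7 = 0b1110111 = 119

119


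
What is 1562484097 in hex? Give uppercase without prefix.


1562484097 = 5D219D81 hex

5D219D81


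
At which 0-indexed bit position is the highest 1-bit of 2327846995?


0b10001010110000000010000001010011. Highest set bit at position 31

31


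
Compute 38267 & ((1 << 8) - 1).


38267 & 255 = 123

123


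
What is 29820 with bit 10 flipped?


29820 ^ (1 << 10) = 29820 ^ 1024 = 28796

28796


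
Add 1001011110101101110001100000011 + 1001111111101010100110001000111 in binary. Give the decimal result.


1001011110101101110001100000011 + 1001111111101010100110001000111 = 10011011110011000010111101001010 = 2613849930

2613849930


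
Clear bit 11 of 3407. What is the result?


3407 & ~(1 << 11) = 1359

1359


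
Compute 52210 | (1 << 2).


52210 | (1 << 2) = 52210 | 4 = 52214

52214


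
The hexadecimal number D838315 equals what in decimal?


D838315 hex = 226722581 decimal

226722581


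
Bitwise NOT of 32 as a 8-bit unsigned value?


~0b100000 = 0b11011111 = 223 (8-bit unsigned)

223


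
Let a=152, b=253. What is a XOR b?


152 ^ 253 = 101

101


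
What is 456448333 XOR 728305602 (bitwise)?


0b11011001101001101100101001101 ^ 0b101011011010010000111111000010 = 0b110000010111011101011010001111 = 811456143

811456143


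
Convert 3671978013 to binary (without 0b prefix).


3671978013 = 11011010110111011111000000011101 in binary

11011010110111011111000000011101


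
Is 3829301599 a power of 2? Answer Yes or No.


0b11100100001111101000000101011111. Multiple bits set => No

No


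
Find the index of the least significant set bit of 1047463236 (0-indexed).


0b111110011011110000010101000100. Lowest set bit at position 2

2


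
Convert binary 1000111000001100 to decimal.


1000111000001100 in decimal = 36364

36364


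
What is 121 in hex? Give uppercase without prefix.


121 = 79 hex

79


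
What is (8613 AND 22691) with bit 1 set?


Step 1: 8613 & 22691 = 161
Step 2: 161 | (1 << 1) = 161 | 2 = 163

163


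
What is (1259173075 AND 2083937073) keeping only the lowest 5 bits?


Step 1: 1259173075 & 2083937073 = 1208242193
Step 2: 1208242193 & 31 = 17

17


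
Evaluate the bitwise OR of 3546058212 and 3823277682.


0b11010011010111001000110111100100 | 0b11100011111000101001011001110010 = 0b11110011111111101001111111110110 = 4093550582

4093550582


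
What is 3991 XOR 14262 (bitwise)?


0b111110010111 ^ 0b11011110110110 = 0b11100000100001 = 14369

14369


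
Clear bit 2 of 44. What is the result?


44 & ~(1 << 2) = 40

40


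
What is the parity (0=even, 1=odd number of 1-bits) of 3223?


0b110010010111 has 7 ones => parity 1

1


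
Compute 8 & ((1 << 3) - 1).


8 & 7 = 0

0


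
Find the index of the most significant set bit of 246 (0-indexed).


0b11110110. Highest set bit at position 7

7


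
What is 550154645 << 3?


0b100000110010101011000110010101 << 3 = 0b100000110010101011000110010101000 = 4401237160

4401237160


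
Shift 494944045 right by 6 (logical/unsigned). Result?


0b11101100000000011111100101101 >> 6 = 0b11101100000000011111100 = 7733500

7733500


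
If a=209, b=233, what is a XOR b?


209 ^ 233 = 56

56


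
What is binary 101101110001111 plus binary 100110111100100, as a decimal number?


101101110001111 + 100110111100100 = 1010100101110011 = 43379

43379


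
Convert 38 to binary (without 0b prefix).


38 = 100110 in binary

100110


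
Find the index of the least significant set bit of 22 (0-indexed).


0b10110. Lowest set bit at position 1

1


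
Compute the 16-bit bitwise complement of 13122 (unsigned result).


~0b11001101000010 = 0b1100110010111101 = 52413 (16-bit unsigned)

52413


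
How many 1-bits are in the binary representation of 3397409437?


0b11001010100000000101101010011101 has 14 set bits

14


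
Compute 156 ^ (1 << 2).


156 ^ (1 << 2) = 156 ^ 4 = 152

152


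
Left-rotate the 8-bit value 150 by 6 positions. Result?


Rotate 0b10010110 left by 6 (8-bit) = 0b10100101 = 165

165


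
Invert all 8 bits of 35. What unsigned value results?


35 ^ 255 = 220

220


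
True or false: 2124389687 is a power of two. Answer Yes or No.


0b1111110100111111001110100110111. Multiple bits set => No

No


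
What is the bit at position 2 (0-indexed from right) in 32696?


0b111111110111000, position 2 = 0

0


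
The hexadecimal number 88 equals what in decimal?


88 hex = 136 decimal

136


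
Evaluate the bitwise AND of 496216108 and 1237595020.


0b11101100100111010100000101100 & 0b1001001110001000011001110001100 = 0b1001100000000010000000001100 = 159391756

159391756


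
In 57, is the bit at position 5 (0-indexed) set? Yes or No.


0b111001, bit 5 = 1. Yes

Yes


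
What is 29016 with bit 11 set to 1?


29016 | (1 << 11) = 29016 | 2048 = 31064

31064


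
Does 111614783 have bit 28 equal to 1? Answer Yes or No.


0b110101001110001101100111111, bit 28 = 0. No

No


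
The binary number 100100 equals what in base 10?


100100 in decimal = 36

36


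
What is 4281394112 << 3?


0b11111111001100001110001111000000 << 3 = 0b11111111001100001110001111000000000 = 34251152896

34251152896


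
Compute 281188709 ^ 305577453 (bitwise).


0b10000110000101001100101100101 ^ 0b10010001101101011110111101101 = 0b10111101000010010010001000 = 49554568

49554568


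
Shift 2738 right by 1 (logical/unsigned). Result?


0b101010110010 >> 1 = 0b10101011001 = 1369

1369


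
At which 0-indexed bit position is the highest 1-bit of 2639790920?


0b10011101010110000000001101001000. Highest set bit at position 31

31


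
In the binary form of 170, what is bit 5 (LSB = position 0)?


0b10101010, position 5 = 1

1


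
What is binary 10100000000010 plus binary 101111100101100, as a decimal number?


10100000000010 + 101111100101100 = 1000011100101110 = 34606

34606


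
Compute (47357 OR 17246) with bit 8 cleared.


Step 1: 47357 | 17246 = 64511
Step 2: 64511 & ~(1 << 8) = 64255

64255


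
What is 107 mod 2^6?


107 & 63 = 43

43


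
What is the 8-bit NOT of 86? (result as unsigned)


~0b1010110 = 0b10101001 = 169 (8-bit unsigned)

169


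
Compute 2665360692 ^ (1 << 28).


2665360692 ^ (1 << 28) = 2665360692 ^ 268435456 = 2396925236

2396925236


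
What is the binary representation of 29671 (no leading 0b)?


29671 = 111001111100111 in binary

111001111100111


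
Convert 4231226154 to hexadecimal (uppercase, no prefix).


4231226154 = FC33632A hex

FC33632A


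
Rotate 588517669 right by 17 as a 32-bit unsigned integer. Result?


Rotate 0b100011000101000001000100100101 right by 17 (32-bit) = 0b1000100100101001000110001010 = 143823242

143823242


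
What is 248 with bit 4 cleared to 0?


248 & ~(1 << 4) = 232

232


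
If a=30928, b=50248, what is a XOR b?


30928 ^ 50248 = 48280

48280


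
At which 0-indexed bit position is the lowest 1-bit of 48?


0b110000. Lowest set bit at position 4

4


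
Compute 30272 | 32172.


0b111011001000000 | 0b111110110101100 = 0b111111111101100 = 32748

32748


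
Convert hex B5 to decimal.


B5 hex = 181 decimal

181


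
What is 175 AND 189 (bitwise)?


0b10101111 & 0b10111101 = 0b10101101 = 173

173


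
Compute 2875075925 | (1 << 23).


2875075925 | (1 << 23) = 2875075925 | 8388608 = 2883464533

2883464533


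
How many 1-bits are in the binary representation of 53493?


0b1101000011110101 has 9 set bits

9


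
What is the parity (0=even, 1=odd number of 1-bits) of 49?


0b110001 has 3 ones => parity 1

1


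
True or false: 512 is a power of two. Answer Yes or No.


0b1000000000. Only one bit set => Yes

Yes


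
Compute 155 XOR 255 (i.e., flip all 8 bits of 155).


155 ^ 255 = 100

100


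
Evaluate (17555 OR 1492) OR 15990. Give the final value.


Step 1: 17555 | 1492 = 17879
Step 2: 17879 | 15990 = 32759

32759


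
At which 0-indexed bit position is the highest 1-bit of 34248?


0b1000010111001000. Highest set bit at position 15

15


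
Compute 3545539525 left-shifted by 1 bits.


0b11010011010101001010001111000101 << 1 = 0b110100110101010010100011110001010 = 7091079050

7091079050


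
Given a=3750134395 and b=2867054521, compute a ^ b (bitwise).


3750134395 ^ 2867054521 = 1969571266

1969571266


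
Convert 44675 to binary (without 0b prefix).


44675 = 1010111010000011 in binary

1010111010000011


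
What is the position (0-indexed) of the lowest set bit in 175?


0b10101111. Lowest set bit at position 0

0


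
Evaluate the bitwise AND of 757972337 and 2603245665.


0b101101001011011011110101110001 & 0b10011011001010100110000001100001 = 0b1001001010000010000001100001 = 153624673

153624673


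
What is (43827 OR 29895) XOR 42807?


Step 1: 43827 | 29895 = 65527
Step 2: 65527 ^ 42807 = 22720

22720


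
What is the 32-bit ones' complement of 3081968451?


3081968451 ^ 4294967295 = 1212998844

1212998844


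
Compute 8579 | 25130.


0b10000110000011 | 0b110001000101010 = 0b110001110101011 = 25515

25515


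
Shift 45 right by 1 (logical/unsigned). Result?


0b101101 >> 1 = 0b10110 = 22

22


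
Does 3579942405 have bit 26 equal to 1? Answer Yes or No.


0b11010101011000011001011000000101, bit 26 = 1. Yes

Yes


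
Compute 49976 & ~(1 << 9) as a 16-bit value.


49976 & ~(1 << 9) = 49464

49464


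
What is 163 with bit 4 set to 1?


163 | (1 << 4) = 163 | 16 = 179

179


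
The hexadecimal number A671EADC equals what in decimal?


A671EADC hex = 2792483548 decimal

2792483548


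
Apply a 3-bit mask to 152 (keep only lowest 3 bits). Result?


152 & 7 = 0

0


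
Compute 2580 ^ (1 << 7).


2580 ^ (1 << 7) = 2580 ^ 128 = 2708

2708


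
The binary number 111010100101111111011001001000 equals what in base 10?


111010100101111111011001001000 in decimal = 983037512

983037512


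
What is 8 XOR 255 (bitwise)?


0b1000 ^ 0b11111111 = 0b11110111 = 247

247


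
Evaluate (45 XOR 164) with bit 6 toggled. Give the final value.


Step 1: 45 ^ 164 = 137
Step 2: 137 ^ (1 << 6) = 137 ^ 64 = 201

201


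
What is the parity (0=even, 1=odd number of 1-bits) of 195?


0b11000011 has 4 ones => parity 0

0


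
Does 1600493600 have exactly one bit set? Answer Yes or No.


0b1011111011001011001100000100000. Multiple bits set => No

No


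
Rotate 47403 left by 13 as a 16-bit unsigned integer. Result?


Rotate 0b1011100100101011 left by 13 (16-bit) = 0b111011100100101 = 30501

30501


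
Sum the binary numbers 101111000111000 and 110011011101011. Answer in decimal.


101111000111000 + 110011011101011 = 1100010100100011 = 50467

50467


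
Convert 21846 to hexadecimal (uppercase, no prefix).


21846 = 5556 hex

5556


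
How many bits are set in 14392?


0b11100000111000 has 6 set bits

6


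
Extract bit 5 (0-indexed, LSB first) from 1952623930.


0b1110100011000101010110100111010, position 5 = 1

1


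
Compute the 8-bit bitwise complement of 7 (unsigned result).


~0b111 = 0b11111000 = 248 (8-bit unsigned)

248


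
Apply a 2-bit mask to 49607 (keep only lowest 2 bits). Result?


49607 & 3 = 3

3


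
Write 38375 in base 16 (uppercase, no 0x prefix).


38375 = 95E7 hex

95E7


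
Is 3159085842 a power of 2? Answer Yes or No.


0b10111100010010111101001100010010. Multiple bits set => No

No


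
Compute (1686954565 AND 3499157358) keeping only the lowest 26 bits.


Step 1: 1686954565 & 3499157358 = 1082188356
Step 2: 1082188356 & 67108863 = 8446532

8446532


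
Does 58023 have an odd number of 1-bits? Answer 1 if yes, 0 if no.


0b1110001010100111 has 9 ones => parity 1

1


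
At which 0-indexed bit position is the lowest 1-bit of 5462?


0b1010101010110. Lowest set bit at position 1

1


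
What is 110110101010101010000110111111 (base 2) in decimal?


110110101010101010000110111111 in decimal = 917152191

917152191


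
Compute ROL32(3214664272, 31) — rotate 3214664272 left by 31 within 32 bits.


Rotate 0b10111111100110111110001001010000 left by 31 (32-bit) = 0b1011111110011011111000100101000 = 1607332136

1607332136


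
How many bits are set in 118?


0b1110110 has 5 set bits

5


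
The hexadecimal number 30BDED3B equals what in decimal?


30BDED3B hex = 817753403 decimal

817753403


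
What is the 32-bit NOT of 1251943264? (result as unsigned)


~0b1001010100111110010001101100000 = 0b10110101011000001101110010011111 = 3043024031 (32-bit unsigned)

3043024031


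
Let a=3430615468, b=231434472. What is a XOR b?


3430615468 ^ 231434472 = 3249561924

3249561924


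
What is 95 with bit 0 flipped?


95 ^ (1 << 0) = 95 ^ 1 = 94

94


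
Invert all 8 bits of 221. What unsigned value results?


221 ^ 255 = 34

34


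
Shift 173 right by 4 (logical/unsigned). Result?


0b10101101 >> 4 = 0b1010 = 10

10


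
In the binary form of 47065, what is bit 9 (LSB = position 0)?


0b1011011111011001, position 9 = 1

1


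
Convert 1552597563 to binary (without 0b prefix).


1552597563 = 1011100100010101100001000111011 in binary

1011100100010101100001000111011


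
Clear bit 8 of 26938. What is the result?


26938 & ~(1 << 8) = 26682

26682


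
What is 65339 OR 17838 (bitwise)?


0b1111111100111011 | 0b100010110101110 = 0b1111111110111111 = 65471

65471


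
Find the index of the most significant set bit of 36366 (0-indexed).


0b1000111000001110. Highest set bit at position 15

15


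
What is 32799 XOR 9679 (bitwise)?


0b1000000000011111 ^ 0b10010111001111 = 0b1010010111010000 = 42448

42448


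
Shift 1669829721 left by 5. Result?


0b1100011100001111001010001011001 << 5 = 0b110001110000111100101000101100100000 = 53434551072

53434551072


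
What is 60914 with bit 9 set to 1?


60914 | (1 << 9) = 60914 | 512 = 61426

61426


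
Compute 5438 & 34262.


0b1010100111110 & 0b1000010111010110 = 0b10100010110 = 1302

1302


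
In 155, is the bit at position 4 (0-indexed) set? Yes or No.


0b10011011, bit 4 = 1. Yes

Yes


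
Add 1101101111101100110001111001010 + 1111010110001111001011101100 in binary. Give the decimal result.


1101101111101100110001111001010 + 1111010110001111001011101100 = 1111101010011110101011010110110 = 2102351542

2102351542


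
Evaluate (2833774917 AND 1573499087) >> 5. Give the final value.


Step 1: 2833774917 & 1573499087 = 146911301
Step 2: 146911301 >> 5 = 4590978

4590978


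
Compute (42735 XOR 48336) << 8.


Step 1: 42735 ^ 48336 = 6719
Step 2: 6719 << 8 = 1720064

1720064


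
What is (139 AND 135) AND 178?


Step 1: 139 & 135 = 131
Step 2: 131 & 178 = 130

130


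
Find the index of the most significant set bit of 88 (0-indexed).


0b1011000. Highest set bit at position 6

6


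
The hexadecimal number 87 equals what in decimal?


87 hex = 135 decimal

135


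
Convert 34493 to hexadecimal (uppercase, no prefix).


34493 = 86BD hex

86BD


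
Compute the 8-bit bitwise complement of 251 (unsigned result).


~0b11111011 = 0b100 = 4 (8-bit unsigned)

4


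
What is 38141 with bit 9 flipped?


38141 ^ (1 << 9) = 38141 ^ 512 = 38653

38653


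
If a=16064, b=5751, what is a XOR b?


16064 ^ 5751 = 10423

10423


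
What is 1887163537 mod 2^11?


1887163537 & 2047 = 1169

1169


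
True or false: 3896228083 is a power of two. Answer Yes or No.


0b11101000001110111011100011110011. Multiple bits set => No

No


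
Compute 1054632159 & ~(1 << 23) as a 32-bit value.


1054632159 & ~(1 << 23) = 1046243551

1046243551


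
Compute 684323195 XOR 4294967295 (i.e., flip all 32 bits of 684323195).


684323195 ^ 4294967295 = 3610644100

3610644100


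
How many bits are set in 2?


0b10 has 1 set bits

1


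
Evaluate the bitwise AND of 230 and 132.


0b11100110 & 0b10000100 = 0b10000100 = 132

132


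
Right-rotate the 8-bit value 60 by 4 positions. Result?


Rotate 0b111100 right by 4 (8-bit) = 0b11000011 = 195

195


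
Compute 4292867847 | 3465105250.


0b11111111110111111111011100000111 | 0b11001110100010010100111101100010 = 0b11111111110111111111111101100111 = 4292869991

4292869991


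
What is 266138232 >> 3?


0b1111110111001111001001111000 >> 3 = 0b1111110111001111001001111 = 33267279

33267279


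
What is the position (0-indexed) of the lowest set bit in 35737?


0b1000101110011001. Lowest set bit at position 0

0


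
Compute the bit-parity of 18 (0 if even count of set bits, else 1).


0b10010 has 2 ones => parity 0

0


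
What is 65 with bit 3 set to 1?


65 | (1 << 3) = 65 | 8 = 73

73


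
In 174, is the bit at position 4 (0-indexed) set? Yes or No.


0b10101110, bit 4 = 0. No

No


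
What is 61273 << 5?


0b1110111101011001 << 5 = 0b111011110101100100000 = 1960736

1960736


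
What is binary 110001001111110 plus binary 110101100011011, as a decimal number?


110001001111110 + 110101100011011 = 1100110110011001 = 52633

52633


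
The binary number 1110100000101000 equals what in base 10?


1110100000101000 in decimal = 59432

59432


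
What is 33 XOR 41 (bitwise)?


0b100001 ^ 0b101001 = 0b1000 = 8

8


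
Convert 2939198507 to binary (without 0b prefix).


2939198507 = 10101111001100001001110000101011 in binary

10101111001100001001110000101011


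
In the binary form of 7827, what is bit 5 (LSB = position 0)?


0b1111010010011, position 5 = 0

0


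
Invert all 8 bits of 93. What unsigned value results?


93 ^ 255 = 162

162


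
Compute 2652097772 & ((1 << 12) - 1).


2652097772 & 4095 = 3308

3308


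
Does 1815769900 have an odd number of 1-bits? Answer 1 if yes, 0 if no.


0b1101100001110100111001100101100 has 16 ones => parity 0

0


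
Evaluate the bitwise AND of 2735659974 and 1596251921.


0b10100011000011101101101111000110 & 0b1011111001001001101111100010001 = 0b11000001001101101100000000 = 50649856

50649856


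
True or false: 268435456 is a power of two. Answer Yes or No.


0b10000000000000000000000000000. Only one bit set => Yes

Yes


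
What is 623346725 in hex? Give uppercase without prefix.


623346725 = 25278425 hex

25278425
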